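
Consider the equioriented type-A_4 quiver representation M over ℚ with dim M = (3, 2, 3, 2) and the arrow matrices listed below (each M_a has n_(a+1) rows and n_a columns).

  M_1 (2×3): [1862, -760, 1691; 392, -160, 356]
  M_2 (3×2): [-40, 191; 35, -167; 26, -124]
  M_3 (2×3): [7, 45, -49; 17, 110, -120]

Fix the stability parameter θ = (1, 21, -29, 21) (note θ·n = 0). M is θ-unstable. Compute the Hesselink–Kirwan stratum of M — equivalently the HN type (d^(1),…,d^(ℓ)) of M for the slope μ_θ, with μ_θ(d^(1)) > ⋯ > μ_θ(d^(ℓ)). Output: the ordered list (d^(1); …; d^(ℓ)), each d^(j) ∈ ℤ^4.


Barcode: M ≅ I[1,1]^2, I[1,4], I[2,4], I[3,3]. HN layers by μ_θ (5 steps, strictly decreasing):
  μ^(1)=21; μ^(2)=1; μ^(3)=-7/3; μ^(4)=-4; μ^(5)=-29

((0, 0, 0, 2); (2, 0, 0, 0); (1, 1, 1, 0); (0, 1, 1, 0); (0, 0, 1, 0))


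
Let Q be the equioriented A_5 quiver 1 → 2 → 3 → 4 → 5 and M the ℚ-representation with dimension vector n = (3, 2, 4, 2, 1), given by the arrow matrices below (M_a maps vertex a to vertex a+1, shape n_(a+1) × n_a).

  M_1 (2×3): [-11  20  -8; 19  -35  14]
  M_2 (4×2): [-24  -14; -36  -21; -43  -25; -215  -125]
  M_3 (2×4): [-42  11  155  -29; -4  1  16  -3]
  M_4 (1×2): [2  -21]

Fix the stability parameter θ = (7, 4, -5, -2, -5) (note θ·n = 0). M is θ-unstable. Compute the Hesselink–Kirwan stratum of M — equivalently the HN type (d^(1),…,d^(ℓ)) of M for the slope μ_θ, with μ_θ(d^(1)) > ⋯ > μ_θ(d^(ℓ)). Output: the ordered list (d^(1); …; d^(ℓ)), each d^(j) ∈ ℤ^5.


Via rank(M_{q-1}∘⋯∘M_p): M ≅ I[1,1], I[1,4], I[1,5], I[3,3]^2.
μ_θ-semistable layers: μ^(1)=7; μ^(2)=1; μ^(3)=-1/5; μ^(4)=-5

((1, 0, 0, 0, 0); (1, 1, 1, 1, 0); (1, 1, 1, 1, 1); (0, 0, 2, 0, 0))


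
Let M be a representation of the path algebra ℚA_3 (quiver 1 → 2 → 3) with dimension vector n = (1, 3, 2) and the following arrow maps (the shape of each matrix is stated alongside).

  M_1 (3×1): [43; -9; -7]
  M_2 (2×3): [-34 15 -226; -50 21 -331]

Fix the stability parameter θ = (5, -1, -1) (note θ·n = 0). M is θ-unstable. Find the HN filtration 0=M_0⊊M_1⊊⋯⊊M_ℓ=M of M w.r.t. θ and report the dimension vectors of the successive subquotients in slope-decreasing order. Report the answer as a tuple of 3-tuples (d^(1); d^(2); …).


Interval decomposition of M: I[1,3], I[2,2], I[2,3].
HN type (ℓ=2): μ^(1)=1; μ^(2)=-1

((1, 1, 1); (0, 2, 1))


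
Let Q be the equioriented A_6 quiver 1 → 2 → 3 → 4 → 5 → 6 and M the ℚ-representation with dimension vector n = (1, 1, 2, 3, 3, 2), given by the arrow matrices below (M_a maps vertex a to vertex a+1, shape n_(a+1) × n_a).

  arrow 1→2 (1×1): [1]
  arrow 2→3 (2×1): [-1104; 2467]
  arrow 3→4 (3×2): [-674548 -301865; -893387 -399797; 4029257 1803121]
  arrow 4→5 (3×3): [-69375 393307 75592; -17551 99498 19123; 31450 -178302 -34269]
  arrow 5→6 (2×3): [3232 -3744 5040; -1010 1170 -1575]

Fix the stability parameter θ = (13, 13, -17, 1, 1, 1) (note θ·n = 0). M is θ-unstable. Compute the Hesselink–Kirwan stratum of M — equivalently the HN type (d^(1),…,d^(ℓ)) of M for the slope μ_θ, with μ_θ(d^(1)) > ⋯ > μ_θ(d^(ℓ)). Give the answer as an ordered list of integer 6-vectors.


Interval decomposition of M: I[1,6], I[3,5], I[4,5], I[6,6].
HN type (ℓ=3): μ^(1)=2; μ^(2)=1; μ^(3)=-17

((1, 1, 1, 1, 1, 1); (0, 0, 0, 2, 2, 1); (0, 0, 1, 0, 0, 0))


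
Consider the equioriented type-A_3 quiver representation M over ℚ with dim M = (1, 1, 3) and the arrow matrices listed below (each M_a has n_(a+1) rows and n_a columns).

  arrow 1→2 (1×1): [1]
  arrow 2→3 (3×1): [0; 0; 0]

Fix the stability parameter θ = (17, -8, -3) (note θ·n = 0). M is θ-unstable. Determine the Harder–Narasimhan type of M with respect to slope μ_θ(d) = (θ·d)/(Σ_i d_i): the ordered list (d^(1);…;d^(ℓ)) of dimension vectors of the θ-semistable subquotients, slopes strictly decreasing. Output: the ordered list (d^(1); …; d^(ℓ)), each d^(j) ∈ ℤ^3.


Via rank(M_{q-1}∘⋯∘M_p): M ≅ I[1,2], I[3,3]^3.
μ_θ-semistable layers: μ^(1)=9/2; μ^(2)=-3

((1, 1, 0); (0, 0, 3))


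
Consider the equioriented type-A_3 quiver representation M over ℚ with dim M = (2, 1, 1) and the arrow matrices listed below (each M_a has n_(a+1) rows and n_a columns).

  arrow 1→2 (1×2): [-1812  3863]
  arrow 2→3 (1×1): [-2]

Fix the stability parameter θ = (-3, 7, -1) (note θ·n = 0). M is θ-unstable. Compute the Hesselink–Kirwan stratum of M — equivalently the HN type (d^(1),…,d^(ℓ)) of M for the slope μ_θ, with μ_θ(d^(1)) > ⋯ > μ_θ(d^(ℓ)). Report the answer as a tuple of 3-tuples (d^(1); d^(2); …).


Interval decomposition of M: I[1,1], I[1,3].
HN type (ℓ=2): μ^(1)=3; μ^(2)=-3

((0, 1, 1); (2, 0, 0))


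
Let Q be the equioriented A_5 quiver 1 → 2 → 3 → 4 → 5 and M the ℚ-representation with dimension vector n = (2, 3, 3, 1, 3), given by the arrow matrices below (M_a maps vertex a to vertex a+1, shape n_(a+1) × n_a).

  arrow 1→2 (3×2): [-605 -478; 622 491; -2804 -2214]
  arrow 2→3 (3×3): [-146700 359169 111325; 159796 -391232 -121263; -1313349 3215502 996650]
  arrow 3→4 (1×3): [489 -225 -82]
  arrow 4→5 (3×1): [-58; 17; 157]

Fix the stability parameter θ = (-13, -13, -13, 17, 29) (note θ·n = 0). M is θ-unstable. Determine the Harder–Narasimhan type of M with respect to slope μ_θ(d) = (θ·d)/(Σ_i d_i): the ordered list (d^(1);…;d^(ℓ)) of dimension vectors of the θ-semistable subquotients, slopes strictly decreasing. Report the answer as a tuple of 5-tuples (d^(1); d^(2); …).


Via rank(M_{q-1}∘⋯∘M_p): M ≅ I[1,3], I[1,5], I[2,3], I[5,5]^2.
μ_θ-semistable layers: μ^(1)=29; μ^(2)=17; μ^(3)=-13

((0, 0, 0, 0, 3); (0, 0, 0, 1, 0); (2, 3, 3, 0, 0))


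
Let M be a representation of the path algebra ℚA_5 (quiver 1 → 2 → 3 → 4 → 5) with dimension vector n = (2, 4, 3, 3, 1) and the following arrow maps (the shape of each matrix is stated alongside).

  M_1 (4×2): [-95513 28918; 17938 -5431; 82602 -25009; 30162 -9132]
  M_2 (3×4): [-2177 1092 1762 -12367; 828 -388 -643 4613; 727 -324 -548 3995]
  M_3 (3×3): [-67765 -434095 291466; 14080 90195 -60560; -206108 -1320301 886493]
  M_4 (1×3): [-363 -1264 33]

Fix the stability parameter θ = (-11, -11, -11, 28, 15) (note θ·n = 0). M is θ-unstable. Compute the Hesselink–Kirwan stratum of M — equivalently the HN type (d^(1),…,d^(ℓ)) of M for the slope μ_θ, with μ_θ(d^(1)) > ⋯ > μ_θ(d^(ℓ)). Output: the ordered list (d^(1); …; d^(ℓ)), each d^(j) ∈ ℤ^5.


Barcode: M ≅ I[1,4], I[1,5], I[2,2]^2, I[3,4]. HN layers by μ_θ (3 steps, strictly decreasing):
  μ^(1)=28; μ^(2)=43/2; μ^(3)=-11

((0, 0, 0, 2, 0); (0, 0, 0, 1, 1); (2, 4, 3, 0, 0))


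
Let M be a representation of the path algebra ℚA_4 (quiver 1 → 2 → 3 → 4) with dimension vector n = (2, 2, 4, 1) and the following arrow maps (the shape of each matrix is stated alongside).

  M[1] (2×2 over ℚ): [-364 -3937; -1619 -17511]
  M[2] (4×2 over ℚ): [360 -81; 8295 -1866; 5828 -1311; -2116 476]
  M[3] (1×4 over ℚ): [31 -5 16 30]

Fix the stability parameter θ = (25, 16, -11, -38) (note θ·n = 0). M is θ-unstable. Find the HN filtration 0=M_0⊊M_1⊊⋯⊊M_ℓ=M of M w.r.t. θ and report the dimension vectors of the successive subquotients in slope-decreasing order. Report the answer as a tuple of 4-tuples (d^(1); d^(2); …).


Barcode: M ≅ I[1,3], I[1,4], I[3,3]^2. HN layers by μ_θ (3 steps, strictly decreasing):
  μ^(1)=10; μ^(2)=-2; μ^(3)=-11

((1, 1, 1, 0); (1, 1, 1, 1); (0, 0, 2, 0))


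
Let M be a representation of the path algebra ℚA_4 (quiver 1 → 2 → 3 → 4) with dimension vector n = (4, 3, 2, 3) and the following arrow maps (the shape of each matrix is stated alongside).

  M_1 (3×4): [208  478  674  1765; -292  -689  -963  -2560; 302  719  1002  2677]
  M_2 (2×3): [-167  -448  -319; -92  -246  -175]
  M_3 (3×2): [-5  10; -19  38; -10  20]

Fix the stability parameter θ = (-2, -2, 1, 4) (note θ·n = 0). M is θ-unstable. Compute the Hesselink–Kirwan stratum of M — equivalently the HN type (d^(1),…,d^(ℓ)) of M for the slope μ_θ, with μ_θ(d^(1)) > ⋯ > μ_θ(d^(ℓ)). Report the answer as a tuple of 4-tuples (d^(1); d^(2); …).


Barcode: M ≅ I[1,1], I[1,2], I[1,3], I[1,4], I[4,4]^2. HN layers by μ_θ (3 steps, strictly decreasing):
  μ^(1)=4; μ^(2)=1; μ^(3)=-2

((0, 0, 0, 3); (0, 0, 2, 0); (4, 3, 0, 0))


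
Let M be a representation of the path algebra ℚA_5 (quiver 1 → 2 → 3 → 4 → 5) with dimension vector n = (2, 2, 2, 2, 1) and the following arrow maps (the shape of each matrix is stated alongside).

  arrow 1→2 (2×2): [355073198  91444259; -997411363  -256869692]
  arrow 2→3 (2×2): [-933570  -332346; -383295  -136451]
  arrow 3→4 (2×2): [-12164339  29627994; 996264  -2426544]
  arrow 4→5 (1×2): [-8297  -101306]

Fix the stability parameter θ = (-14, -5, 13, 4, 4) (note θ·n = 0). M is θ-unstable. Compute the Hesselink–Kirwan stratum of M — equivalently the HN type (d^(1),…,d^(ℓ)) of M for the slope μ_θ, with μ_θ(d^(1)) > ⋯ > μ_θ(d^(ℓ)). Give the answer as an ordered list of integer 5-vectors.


Barcode: M ≅ I[1,2], I[1,3], I[3,5], I[4,4]. HN layers by μ_θ (5 steps, strictly decreasing):
  μ^(1)=13; μ^(2)=7; μ^(3)=4; μ^(4)=-5; μ^(5)=-14

((0, 0, 1, 0, 0); (0, 0, 1, 1, 1); (0, 0, 0, 1, 0); (0, 2, 0, 0, 0); (2, 0, 0, 0, 0))


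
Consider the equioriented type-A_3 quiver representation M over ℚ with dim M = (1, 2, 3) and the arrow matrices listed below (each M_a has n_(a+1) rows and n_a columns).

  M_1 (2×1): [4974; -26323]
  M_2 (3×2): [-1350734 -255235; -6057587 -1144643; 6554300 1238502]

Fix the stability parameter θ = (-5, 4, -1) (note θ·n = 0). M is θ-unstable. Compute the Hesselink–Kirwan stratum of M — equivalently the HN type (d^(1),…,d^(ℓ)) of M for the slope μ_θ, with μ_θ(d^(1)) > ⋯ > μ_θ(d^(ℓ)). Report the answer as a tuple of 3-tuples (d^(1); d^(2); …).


Barcode: M ≅ I[1,3], I[2,3], I[3,3]. HN layers by μ_θ (3 steps, strictly decreasing):
  μ^(1)=3/2; μ^(2)=-1; μ^(3)=-5

((0, 2, 2); (0, 0, 1); (1, 0, 0))


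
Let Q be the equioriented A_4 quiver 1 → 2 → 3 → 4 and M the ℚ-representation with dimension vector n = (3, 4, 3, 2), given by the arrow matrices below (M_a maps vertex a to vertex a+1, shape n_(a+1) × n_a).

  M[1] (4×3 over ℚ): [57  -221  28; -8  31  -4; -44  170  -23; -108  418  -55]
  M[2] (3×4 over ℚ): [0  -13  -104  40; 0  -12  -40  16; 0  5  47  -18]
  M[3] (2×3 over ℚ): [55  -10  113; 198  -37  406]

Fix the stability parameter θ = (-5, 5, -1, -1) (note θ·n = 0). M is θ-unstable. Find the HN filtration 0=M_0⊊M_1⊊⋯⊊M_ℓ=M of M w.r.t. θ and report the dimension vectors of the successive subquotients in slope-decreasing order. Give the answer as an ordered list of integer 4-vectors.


Barcode: M ≅ I[1,2], I[1,3], I[1,4], I[2,2], I[3,4]. HN layers by μ_θ (5 steps, strictly decreasing):
  μ^(1)=5; μ^(2)=2; μ^(3)=1; μ^(4)=-1; μ^(5)=-5

((0, 2, 0, 0); (0, 1, 1, 0); (0, 1, 1, 1); (0, 0, 1, 1); (3, 0, 0, 0))


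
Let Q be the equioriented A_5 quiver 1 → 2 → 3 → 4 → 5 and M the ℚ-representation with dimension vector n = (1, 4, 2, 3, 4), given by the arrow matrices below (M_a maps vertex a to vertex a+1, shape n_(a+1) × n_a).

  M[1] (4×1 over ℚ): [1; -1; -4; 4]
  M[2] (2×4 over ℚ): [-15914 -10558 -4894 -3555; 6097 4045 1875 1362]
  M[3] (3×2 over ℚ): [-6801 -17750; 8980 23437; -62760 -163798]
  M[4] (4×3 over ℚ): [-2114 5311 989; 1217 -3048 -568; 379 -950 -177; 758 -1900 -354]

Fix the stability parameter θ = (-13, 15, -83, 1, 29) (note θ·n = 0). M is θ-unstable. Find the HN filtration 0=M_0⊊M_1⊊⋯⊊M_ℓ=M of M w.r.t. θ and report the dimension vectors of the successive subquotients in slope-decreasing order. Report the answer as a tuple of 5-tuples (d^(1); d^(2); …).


Interval decomposition of M: I[1,2], I[2,2], I[2,5]^2, I[4,5], I[5,5].
HN type (ℓ=5): μ^(1)=29; μ^(2)=15; μ^(3)=1; μ^(4)=-13; μ^(5)=-34

((0, 0, 0, 0, 4); (0, 2, 0, 0, 0); (0, 0, 0, 3, 0); (1, 0, 0, 0, 0); (0, 2, 2, 0, 0))


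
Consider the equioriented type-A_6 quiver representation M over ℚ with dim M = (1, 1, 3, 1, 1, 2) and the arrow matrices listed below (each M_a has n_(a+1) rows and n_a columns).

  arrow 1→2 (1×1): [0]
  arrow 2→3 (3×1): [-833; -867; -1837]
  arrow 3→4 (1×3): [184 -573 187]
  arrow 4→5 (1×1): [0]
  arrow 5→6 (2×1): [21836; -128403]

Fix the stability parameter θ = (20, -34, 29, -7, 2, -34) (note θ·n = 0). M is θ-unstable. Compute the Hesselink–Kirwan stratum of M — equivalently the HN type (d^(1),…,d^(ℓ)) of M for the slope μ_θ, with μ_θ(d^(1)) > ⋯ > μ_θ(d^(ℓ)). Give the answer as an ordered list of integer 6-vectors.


Via rank(M_{q-1}∘⋯∘M_p): M ≅ I[1,1], I[2,3], I[3,3], I[3,4], I[5,6], I[6,6].
μ_θ-semistable layers: μ^(1)=29; μ^(2)=20; μ^(3)=11; μ^(4)=-16; μ^(5)=-34

((0, 0, 2, 0, 0, 0); (1, 0, 0, 0, 0, 0); (0, 0, 1, 1, 0, 0); (0, 0, 0, 0, 1, 1); (0, 1, 0, 0, 0, 1))


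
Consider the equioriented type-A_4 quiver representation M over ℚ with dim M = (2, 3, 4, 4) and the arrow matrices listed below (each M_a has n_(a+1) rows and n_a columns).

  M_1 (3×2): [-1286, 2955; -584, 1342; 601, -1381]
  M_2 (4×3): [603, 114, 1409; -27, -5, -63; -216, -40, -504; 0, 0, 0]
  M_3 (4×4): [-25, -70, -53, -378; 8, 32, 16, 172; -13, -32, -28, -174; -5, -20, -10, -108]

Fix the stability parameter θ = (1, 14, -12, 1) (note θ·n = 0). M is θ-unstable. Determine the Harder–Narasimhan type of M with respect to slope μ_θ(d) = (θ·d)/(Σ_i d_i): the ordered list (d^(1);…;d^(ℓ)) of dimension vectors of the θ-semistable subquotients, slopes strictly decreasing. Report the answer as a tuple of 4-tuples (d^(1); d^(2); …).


Barcode: M ≅ I[1,4]^2, I[2,2], I[3,3], I[3,4], I[4,4]. HN layers by μ_θ (3 steps, strictly decreasing):
  μ^(1)=14; μ^(2)=1; μ^(3)=-12

((0, 1, 0, 0); (2, 2, 2, 4); (0, 0, 2, 0))


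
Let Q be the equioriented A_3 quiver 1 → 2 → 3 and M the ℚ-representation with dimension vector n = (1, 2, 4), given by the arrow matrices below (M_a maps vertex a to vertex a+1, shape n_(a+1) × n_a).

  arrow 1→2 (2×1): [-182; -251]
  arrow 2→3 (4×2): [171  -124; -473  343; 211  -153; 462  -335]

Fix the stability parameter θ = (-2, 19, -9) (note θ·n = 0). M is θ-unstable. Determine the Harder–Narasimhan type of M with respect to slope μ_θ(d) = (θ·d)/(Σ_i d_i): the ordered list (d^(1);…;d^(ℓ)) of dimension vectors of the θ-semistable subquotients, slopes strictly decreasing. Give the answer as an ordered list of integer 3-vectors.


Barcode: M ≅ I[1,3], I[2,3], I[3,3]^2. HN layers by μ_θ (3 steps, strictly decreasing):
  μ^(1)=5; μ^(2)=-2; μ^(3)=-9

((0, 2, 2); (1, 0, 0); (0, 0, 2))


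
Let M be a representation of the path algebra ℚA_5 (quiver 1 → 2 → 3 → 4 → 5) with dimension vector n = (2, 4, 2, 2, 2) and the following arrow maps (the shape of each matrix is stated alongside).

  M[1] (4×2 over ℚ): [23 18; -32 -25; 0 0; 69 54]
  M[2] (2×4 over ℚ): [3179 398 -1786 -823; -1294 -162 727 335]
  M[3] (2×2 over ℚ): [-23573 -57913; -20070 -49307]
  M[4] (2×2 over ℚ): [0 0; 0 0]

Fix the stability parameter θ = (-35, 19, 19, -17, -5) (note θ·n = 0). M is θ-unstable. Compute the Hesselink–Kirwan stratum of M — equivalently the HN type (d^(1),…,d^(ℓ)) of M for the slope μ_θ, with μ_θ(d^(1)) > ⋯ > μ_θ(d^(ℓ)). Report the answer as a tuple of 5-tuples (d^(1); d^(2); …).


Barcode: M ≅ I[1,4]^2, I[2,2]^2, I[5,5]^2. HN layers by μ_θ (4 steps, strictly decreasing):
  μ^(1)=19; μ^(2)=7; μ^(3)=-5; μ^(4)=-35

((0, 2, 0, 0, 0); (0, 2, 2, 2, 0); (0, 0, 0, 0, 2); (2, 0, 0, 0, 0))


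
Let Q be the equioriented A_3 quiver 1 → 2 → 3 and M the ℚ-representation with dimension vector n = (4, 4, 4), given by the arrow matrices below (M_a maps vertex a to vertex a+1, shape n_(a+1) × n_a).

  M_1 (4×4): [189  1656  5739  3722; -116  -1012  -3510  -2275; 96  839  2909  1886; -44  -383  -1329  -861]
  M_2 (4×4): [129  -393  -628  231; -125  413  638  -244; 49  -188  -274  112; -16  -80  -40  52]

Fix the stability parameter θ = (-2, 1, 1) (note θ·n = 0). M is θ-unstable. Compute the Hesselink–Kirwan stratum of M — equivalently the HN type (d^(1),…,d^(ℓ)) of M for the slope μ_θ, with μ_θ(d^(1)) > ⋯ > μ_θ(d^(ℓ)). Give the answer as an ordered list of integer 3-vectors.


Interval decomposition of M: I[1,2], I[1,3]^3, I[3,3].
HN type (ℓ=2): μ^(1)=1; μ^(2)=-2

((0, 4, 4); (4, 0, 0))


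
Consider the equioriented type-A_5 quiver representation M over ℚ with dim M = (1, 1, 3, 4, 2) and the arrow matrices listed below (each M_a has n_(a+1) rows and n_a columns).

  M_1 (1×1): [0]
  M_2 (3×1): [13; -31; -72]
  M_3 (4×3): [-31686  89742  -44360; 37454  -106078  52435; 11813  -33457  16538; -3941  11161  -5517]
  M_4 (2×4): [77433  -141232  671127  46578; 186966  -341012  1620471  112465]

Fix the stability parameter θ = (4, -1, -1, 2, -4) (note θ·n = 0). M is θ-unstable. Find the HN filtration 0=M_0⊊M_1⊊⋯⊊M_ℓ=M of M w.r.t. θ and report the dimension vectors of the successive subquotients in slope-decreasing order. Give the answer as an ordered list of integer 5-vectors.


Via rank(M_{q-1}∘⋯∘M_p): M ≅ I[1,1], I[2,3], I[3,5]^2, I[4,4]^2.
μ_θ-semistable layers: μ^(1)=4; μ^(2)=2; μ^(3)=-1

((1, 0, 0, 0, 0); (0, 0, 0, 2, 0); (0, 1, 3, 2, 2))


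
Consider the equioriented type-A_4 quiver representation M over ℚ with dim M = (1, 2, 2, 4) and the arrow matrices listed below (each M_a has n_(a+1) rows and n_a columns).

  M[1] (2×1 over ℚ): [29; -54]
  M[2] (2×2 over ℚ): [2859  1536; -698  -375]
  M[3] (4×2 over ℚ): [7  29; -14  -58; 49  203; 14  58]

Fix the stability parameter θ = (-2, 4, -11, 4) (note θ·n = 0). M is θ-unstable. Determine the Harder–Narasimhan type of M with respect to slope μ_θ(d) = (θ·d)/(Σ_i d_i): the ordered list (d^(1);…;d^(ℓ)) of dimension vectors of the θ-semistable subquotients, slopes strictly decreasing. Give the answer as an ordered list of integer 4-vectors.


Via rank(M_{q-1}∘⋯∘M_p): M ≅ I[1,4], I[2,3], I[4,4]^3.
μ_θ-semistable layers: μ^(1)=4; μ^(2)=-3; μ^(3)=-7/2

((0, 0, 0, 4); (1, 1, 1, 0); (0, 1, 1, 0))


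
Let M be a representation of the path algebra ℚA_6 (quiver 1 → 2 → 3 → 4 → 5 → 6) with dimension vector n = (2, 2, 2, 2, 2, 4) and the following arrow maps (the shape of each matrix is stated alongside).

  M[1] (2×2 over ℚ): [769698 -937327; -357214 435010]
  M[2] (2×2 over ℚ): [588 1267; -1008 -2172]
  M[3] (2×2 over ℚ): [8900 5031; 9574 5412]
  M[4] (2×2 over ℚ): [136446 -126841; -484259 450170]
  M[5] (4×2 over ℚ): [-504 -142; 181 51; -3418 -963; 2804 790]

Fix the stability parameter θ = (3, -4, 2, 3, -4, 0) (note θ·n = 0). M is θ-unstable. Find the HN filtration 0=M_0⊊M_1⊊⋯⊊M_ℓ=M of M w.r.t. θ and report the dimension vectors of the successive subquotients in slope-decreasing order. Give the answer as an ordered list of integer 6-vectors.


Interval decomposition of M: I[1,2], I[1,6], I[3,6], I[6,6]^2.
HN type (ℓ=3): μ^(1)=1/4; μ^(2)=0; μ^(3)=-1/2

((0, 0, 2, 2, 2, 2); (0, 0, 0, 0, 0, 2); (2, 2, 0, 0, 0, 0))


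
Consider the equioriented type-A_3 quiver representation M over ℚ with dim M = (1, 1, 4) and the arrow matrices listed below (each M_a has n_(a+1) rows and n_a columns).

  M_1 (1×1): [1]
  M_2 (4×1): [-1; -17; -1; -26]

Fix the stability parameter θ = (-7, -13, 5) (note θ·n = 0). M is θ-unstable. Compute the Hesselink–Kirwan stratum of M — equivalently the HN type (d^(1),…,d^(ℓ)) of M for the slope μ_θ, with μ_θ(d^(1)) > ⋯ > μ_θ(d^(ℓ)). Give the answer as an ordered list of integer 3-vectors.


Interval decomposition of M: I[1,3], I[3,3]^3.
HN type (ℓ=2): μ^(1)=5; μ^(2)=-10

((0, 0, 4); (1, 1, 0))


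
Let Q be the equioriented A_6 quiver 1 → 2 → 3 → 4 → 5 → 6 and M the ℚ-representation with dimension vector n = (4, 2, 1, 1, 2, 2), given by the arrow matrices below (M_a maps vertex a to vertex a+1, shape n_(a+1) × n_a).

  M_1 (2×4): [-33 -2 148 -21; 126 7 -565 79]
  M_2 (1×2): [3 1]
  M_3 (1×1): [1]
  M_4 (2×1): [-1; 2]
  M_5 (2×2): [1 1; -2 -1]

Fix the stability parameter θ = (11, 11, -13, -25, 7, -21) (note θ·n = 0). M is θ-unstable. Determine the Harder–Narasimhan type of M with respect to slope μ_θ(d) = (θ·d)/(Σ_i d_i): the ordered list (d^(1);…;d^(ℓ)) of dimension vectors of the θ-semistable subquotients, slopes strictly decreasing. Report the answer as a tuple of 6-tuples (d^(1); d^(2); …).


Via rank(M_{q-1}∘⋯∘M_p): M ≅ I[1,1]^2, I[1,2], I[1,6], I[5,6].
μ_θ-semistable layers: μ^(1)=11; μ^(2)=-5; μ^(3)=-7

((3, 1, 0, 0, 0, 0); (1, 1, 1, 1, 1, 1); (0, 0, 0, 0, 1, 1))


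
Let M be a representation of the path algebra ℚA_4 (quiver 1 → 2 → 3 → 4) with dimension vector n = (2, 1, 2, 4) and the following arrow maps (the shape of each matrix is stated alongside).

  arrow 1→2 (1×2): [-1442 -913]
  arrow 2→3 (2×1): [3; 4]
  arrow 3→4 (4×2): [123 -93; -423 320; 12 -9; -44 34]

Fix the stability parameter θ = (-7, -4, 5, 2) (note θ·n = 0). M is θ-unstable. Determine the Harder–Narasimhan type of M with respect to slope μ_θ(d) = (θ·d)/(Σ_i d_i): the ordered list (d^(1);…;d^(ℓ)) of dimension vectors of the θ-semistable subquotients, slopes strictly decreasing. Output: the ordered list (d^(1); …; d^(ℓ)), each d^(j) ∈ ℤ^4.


Barcode: M ≅ I[1,1], I[1,4], I[3,4], I[4,4]^2. HN layers by μ_θ (4 steps, strictly decreasing):
  μ^(1)=7/2; μ^(2)=2; μ^(3)=-4; μ^(4)=-7

((0, 0, 2, 2); (0, 0, 0, 2); (0, 1, 0, 0); (2, 0, 0, 0))


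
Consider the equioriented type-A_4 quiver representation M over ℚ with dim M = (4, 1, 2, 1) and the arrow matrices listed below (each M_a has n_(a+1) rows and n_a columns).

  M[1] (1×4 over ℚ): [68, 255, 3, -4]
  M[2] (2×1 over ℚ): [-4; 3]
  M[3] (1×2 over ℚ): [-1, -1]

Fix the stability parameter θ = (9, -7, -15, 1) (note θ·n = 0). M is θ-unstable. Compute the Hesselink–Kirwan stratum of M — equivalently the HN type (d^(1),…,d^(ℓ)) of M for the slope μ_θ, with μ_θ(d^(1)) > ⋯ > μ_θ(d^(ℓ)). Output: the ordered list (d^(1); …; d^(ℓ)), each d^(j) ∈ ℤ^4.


Barcode: M ≅ I[1,1]^3, I[1,4], I[3,3]. HN layers by μ_θ (4 steps, strictly decreasing):
  μ^(1)=9; μ^(2)=1; μ^(3)=-13/3; μ^(4)=-15

((3, 0, 0, 0); (0, 0, 0, 1); (1, 1, 1, 0); (0, 0, 1, 0))


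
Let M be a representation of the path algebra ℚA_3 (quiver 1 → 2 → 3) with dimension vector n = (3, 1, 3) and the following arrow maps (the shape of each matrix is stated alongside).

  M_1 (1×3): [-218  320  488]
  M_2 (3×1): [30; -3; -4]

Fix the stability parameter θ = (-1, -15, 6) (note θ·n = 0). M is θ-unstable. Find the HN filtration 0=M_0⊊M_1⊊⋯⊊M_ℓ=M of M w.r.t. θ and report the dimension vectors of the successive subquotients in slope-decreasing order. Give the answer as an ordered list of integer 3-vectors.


Via rank(M_{q-1}∘⋯∘M_p): M ≅ I[1,1]^2, I[1,3], I[3,3]^2.
μ_θ-semistable layers: μ^(1)=6; μ^(2)=-1; μ^(3)=-8

((0, 0, 3); (2, 0, 0); (1, 1, 0))


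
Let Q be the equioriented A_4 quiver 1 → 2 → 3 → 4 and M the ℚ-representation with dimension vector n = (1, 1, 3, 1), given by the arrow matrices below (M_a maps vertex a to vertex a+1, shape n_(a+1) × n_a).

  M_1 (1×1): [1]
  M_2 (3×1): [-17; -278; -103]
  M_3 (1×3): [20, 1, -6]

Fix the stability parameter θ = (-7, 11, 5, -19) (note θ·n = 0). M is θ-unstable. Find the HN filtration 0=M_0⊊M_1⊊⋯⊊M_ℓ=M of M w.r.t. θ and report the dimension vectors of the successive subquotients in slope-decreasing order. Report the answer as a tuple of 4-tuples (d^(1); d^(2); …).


Via rank(M_{q-1}∘⋯∘M_p): M ≅ I[1,3], I[3,3], I[3,4].
μ_θ-semistable layers: μ^(1)=8; μ^(2)=5; μ^(3)=-7

((0, 1, 1, 0); (0, 0, 1, 0); (1, 0, 1, 1))


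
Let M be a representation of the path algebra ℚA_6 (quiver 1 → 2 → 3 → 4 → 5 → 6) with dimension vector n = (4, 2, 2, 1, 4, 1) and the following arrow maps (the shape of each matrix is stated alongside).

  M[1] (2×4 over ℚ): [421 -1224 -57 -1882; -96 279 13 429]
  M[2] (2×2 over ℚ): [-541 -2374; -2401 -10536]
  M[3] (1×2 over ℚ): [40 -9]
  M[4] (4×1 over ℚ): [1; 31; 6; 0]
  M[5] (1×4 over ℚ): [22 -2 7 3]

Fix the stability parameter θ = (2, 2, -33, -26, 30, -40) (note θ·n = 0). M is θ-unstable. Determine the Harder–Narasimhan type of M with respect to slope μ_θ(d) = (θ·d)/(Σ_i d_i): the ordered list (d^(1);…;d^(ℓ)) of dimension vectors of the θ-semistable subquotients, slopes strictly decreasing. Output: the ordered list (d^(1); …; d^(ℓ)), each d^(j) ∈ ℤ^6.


Interval decomposition of M: I[1,1]^2, I[1,3], I[1,6], I[5,5]^3.
HN type (ℓ=5): μ^(1)=30; μ^(2)=2; μ^(3)=-5; μ^(4)=-29/3; μ^(5)=-55/4

((0, 0, 0, 0, 3, 0); (2, 0, 0, 0, 0, 0); (0, 0, 0, 0, 1, 1); (1, 1, 1, 0, 0, 0); (1, 1, 1, 1, 0, 0))


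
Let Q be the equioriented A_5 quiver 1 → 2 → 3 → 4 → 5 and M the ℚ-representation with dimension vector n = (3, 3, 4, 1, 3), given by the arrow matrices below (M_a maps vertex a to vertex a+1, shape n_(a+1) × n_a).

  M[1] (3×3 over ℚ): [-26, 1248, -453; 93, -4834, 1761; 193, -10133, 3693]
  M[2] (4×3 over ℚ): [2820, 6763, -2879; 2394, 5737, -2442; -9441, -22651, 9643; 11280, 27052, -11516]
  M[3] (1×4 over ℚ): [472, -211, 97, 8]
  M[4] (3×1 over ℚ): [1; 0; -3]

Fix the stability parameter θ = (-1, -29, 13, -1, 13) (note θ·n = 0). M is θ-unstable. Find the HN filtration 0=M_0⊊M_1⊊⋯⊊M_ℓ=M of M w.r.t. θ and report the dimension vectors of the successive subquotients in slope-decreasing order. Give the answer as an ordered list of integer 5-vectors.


Barcode: M ≅ I[1,3]^2, I[1,5], I[3,3], I[5,5]^2. HN layers by μ_θ (3 steps, strictly decreasing):
  μ^(1)=13; μ^(2)=6; μ^(3)=-15

((0, 0, 3, 0, 3); (0, 0, 1, 1, 0); (3, 3, 0, 0, 0))


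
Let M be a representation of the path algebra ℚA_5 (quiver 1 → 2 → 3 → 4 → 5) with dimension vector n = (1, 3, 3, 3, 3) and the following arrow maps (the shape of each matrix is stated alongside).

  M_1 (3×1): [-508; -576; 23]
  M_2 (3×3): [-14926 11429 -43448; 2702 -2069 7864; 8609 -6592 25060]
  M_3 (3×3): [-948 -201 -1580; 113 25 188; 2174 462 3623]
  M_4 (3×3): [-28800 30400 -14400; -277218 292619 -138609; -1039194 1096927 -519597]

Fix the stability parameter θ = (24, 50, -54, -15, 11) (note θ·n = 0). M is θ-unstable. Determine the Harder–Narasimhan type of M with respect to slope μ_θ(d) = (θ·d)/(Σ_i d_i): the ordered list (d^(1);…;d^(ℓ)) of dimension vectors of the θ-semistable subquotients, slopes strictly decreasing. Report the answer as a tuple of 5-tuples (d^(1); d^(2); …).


Interval decomposition of M: I[1,2], I[2,4], I[2,5], I[3,4], I[5,5]^2.
HN type (ℓ=6): μ^(1)=50; μ^(2)=24; μ^(3)=11; μ^(4)=-19/3; μ^(5)=-15; μ^(6)=-54

((0, 1, 0, 0, 0); (1, 0, 0, 0, 0); (0, 0, 0, 0, 3); (0, 2, 2, 2, 0); (0, 0, 0, 1, 0); (0, 0, 1, 0, 0))


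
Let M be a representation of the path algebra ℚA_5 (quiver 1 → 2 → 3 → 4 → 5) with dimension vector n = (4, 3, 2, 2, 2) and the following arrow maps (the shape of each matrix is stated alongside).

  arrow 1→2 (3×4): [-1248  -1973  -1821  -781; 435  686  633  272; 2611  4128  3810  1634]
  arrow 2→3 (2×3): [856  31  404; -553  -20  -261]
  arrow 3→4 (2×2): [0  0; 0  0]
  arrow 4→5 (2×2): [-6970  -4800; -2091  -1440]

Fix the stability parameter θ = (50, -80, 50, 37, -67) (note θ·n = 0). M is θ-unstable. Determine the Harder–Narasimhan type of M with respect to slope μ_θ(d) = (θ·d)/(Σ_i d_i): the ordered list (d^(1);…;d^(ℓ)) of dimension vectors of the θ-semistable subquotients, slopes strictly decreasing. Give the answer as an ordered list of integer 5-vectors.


Via rank(M_{q-1}∘⋯∘M_p): M ≅ I[1,1], I[1,2], I[1,3]^2, I[4,4], I[4,5], I[5,5].
μ_θ-semistable layers: μ^(1)=50; μ^(2)=37; μ^(3)=-15; μ^(4)=-67

((1, 0, 2, 0, 0); (0, 0, 0, 1, 0); (3, 3, 0, 1, 1); (0, 0, 0, 0, 1))


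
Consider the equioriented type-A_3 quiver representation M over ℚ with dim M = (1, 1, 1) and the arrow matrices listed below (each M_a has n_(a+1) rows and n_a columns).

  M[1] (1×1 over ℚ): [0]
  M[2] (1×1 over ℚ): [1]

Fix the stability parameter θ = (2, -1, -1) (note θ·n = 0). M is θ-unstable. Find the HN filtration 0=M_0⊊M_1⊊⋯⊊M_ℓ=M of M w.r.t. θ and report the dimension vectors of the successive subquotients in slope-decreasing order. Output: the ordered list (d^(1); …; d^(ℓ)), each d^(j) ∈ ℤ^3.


Interval decomposition of M: I[1,1], I[2,3].
HN type (ℓ=2): μ^(1)=2; μ^(2)=-1

((1, 0, 0); (0, 1, 1))


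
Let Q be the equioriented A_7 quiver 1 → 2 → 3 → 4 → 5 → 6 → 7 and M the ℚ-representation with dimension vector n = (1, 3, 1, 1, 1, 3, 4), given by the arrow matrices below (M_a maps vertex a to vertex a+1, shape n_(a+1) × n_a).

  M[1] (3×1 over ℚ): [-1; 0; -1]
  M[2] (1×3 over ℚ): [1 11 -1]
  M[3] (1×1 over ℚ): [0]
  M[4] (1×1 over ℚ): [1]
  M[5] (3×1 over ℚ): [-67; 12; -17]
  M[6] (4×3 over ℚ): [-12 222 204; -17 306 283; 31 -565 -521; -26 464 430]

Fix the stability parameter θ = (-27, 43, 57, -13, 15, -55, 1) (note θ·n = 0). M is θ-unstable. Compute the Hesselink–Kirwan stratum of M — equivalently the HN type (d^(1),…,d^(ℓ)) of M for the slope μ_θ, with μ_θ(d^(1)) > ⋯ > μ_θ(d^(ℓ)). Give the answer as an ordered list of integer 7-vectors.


Interval decomposition of M: I[1,2], I[2,2], I[2,3], I[4,6], I[6,7]^2, I[7,7]^2.
HN type (ℓ=6): μ^(1)=57; μ^(2)=43; μ^(3)=1; μ^(4)=-53/3; μ^(5)=-27; μ^(6)=-55

((0, 0, 1, 0, 0, 0, 0); (0, 3, 0, 0, 0, 0, 0); (0, 0, 0, 0, 0, 0, 4); (0, 0, 0, 1, 1, 1, 0); (1, 0, 0, 0, 0, 0, 0); (0, 0, 0, 0, 0, 2, 0))


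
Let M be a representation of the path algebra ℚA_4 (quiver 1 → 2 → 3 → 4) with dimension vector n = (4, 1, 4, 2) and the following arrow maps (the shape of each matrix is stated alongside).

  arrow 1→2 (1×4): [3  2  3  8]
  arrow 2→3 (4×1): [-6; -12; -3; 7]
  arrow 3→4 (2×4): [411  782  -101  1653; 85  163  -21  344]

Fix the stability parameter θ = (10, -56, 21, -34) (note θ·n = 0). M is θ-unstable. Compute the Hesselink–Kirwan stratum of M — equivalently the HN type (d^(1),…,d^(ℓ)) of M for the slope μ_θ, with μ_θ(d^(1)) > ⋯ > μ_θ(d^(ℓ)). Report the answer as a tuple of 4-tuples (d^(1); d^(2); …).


Interval decomposition of M: I[1,1]^3, I[1,4], I[3,3]^2, I[3,4].
HN type (ℓ=4): μ^(1)=21; μ^(2)=10; μ^(3)=-13/2; μ^(4)=-23

((0, 0, 2, 0); (3, 0, 0, 0); (0, 0, 2, 2); (1, 1, 0, 0))


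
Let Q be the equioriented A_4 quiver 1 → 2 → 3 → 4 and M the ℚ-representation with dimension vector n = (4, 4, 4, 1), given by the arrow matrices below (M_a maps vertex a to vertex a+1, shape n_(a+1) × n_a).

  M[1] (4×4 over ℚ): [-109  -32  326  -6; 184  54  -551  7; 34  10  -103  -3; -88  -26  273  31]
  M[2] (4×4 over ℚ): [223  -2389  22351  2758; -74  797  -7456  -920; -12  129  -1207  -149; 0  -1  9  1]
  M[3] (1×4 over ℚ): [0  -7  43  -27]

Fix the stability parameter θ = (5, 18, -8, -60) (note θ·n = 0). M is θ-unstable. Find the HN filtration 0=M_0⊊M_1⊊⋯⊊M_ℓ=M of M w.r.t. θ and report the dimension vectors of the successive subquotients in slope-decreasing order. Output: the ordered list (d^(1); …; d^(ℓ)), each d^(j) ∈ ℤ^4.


Interval decomposition of M: I[1,1], I[1,3]^2, I[1,4], I[2,3].
HN type (ℓ=2): μ^(1)=5; μ^(2)=-45/4

((3, 3, 3, 0); (1, 1, 1, 1))


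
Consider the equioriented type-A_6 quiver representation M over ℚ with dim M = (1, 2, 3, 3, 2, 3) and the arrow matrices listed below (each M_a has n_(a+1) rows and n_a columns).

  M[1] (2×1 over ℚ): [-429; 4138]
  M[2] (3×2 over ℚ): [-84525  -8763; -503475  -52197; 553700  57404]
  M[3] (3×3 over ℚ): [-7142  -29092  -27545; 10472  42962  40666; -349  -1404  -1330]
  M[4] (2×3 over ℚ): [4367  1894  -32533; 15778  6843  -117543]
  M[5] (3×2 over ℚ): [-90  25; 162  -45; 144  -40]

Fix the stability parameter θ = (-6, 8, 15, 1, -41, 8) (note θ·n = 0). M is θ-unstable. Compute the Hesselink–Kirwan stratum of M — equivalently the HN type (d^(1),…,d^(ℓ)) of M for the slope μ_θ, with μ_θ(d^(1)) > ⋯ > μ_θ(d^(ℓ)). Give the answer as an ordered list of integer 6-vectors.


Barcode: M ≅ I[1,6], I[2,2], I[3,4], I[3,5], I[6,6]^2. HN layers by μ_θ (4 steps, strictly decreasing):
  μ^(1)=8; μ^(2)=-17/4; μ^(3)=-6; μ^(4)=-25/3

((0, 1, 1, 1, 0, 3); (0, 1, 1, 1, 1, 0); (1, 0, 0, 0, 0, 0); (0, 0, 1, 1, 1, 0))


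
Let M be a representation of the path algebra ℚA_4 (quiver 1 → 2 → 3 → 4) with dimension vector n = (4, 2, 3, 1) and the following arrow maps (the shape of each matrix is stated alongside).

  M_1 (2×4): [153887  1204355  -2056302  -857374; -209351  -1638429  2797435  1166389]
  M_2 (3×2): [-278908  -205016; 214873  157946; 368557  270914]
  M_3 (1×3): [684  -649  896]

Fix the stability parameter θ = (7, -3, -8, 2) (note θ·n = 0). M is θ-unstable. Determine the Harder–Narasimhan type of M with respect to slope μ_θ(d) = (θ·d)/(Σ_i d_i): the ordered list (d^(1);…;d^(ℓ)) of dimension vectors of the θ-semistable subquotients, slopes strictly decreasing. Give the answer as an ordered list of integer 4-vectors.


Barcode: M ≅ I[1,1]^2, I[1,2], I[1,4], I[3,3]^2. HN layers by μ_θ (4 steps, strictly decreasing):
  μ^(1)=7; μ^(2)=2; μ^(3)=-4/3; μ^(4)=-8

((2, 0, 0, 0); (1, 1, 0, 1); (1, 1, 1, 0); (0, 0, 2, 0))


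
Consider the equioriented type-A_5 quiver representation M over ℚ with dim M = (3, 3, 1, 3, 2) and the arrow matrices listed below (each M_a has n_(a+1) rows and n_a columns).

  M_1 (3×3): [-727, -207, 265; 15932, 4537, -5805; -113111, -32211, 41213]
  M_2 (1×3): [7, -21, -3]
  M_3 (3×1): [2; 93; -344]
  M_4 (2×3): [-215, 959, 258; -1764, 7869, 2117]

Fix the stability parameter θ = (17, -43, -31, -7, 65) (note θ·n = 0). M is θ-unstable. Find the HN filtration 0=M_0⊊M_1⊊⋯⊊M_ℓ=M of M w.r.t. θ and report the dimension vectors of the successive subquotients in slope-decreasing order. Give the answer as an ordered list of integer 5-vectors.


Interval decomposition of M: I[1,1], I[1,2], I[1,5], I[2,2], I[4,4], I[4,5].
HN type (ℓ=6): μ^(1)=65; μ^(2)=17; μ^(3)=-7; μ^(4)=-13; μ^(5)=-19; μ^(6)=-43

((0, 0, 0, 0, 2); (1, 0, 0, 0, 0); (0, 0, 0, 3, 0); (1, 1, 0, 0, 0); (1, 1, 1, 0, 0); (0, 1, 0, 0, 0))


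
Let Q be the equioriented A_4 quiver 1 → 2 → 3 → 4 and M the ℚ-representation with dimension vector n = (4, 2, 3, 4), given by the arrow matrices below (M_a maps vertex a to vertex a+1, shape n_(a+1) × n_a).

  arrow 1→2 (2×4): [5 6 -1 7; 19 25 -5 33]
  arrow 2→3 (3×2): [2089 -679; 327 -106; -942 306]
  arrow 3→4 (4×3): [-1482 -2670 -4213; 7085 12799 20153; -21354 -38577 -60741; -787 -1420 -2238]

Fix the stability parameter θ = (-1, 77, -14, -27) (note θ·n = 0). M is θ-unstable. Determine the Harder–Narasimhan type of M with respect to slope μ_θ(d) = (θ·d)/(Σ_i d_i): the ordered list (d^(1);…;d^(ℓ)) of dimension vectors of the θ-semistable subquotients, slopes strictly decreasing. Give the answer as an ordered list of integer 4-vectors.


Barcode: M ≅ I[1,1]^2, I[1,4]^2, I[3,4], I[4,4]. HN layers by μ_θ (4 steps, strictly decreasing):
  μ^(1)=12; μ^(2)=-1; μ^(3)=-41/2; μ^(4)=-27

((0, 2, 2, 2); (4, 0, 0, 0); (0, 0, 1, 1); (0, 0, 0, 1))


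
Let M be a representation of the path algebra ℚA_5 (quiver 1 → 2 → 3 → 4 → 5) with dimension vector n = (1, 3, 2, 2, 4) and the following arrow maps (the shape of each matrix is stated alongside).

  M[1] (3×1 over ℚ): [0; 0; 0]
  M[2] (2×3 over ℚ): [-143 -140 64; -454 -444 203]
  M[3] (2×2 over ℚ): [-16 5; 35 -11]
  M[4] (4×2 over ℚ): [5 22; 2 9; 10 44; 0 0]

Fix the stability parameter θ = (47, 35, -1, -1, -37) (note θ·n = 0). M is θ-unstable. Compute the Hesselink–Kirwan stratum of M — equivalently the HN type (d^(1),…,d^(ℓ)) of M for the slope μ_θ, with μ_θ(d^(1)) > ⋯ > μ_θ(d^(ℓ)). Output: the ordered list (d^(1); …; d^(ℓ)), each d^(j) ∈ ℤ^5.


Via rank(M_{q-1}∘⋯∘M_p): M ≅ I[1,1], I[2,2], I[2,5]^2, I[5,5]^2.
μ_θ-semistable layers: μ^(1)=47; μ^(2)=35; μ^(3)=-1; μ^(4)=-37

((1, 0, 0, 0, 0); (0, 1, 0, 0, 0); (0, 2, 2, 2, 2); (0, 0, 0, 0, 2))


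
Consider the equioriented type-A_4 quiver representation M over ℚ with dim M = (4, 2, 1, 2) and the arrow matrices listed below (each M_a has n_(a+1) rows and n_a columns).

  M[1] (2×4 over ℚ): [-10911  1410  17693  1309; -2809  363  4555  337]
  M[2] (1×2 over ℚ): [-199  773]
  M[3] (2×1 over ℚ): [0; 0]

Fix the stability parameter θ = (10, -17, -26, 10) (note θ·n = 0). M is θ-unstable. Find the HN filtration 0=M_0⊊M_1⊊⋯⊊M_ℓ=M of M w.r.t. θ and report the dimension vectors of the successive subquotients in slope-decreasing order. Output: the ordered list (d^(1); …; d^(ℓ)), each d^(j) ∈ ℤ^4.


Via rank(M_{q-1}∘⋯∘M_p): M ≅ I[1,1]^2, I[1,2], I[1,3], I[4,4]^2.
μ_θ-semistable layers: μ^(1)=10; μ^(2)=-7/2; μ^(3)=-11

((2, 0, 0, 2); (1, 1, 0, 0); (1, 1, 1, 0))


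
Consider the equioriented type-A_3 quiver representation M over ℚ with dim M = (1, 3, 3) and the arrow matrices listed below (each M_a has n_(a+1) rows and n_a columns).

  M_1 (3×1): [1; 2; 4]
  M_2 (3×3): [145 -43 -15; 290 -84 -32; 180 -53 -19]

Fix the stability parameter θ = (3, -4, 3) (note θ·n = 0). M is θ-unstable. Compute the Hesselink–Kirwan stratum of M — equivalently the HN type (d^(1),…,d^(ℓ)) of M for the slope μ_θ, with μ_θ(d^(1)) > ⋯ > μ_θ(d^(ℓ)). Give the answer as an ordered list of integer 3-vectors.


Barcode: M ≅ I[1,3], I[2,2], I[2,3], I[3,3]. HN layers by μ_θ (3 steps, strictly decreasing):
  μ^(1)=3; μ^(2)=-1/2; μ^(3)=-4

((0, 0, 3); (1, 1, 0); (0, 2, 0))


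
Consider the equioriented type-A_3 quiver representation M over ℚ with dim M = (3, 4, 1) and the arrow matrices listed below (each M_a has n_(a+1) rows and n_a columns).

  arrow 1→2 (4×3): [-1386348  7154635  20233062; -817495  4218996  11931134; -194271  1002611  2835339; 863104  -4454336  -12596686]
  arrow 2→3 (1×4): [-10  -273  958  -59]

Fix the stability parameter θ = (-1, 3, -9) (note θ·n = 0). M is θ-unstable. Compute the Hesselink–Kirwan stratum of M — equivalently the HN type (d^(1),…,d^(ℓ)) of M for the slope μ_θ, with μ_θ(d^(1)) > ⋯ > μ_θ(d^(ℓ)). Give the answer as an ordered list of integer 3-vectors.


Barcode: M ≅ I[1,2]^2, I[1,3], I[2,2]. HN layers by μ_θ (3 steps, strictly decreasing):
  μ^(1)=3; μ^(2)=-1; μ^(3)=-7/3

((0, 3, 0); (2, 0, 0); (1, 1, 1))


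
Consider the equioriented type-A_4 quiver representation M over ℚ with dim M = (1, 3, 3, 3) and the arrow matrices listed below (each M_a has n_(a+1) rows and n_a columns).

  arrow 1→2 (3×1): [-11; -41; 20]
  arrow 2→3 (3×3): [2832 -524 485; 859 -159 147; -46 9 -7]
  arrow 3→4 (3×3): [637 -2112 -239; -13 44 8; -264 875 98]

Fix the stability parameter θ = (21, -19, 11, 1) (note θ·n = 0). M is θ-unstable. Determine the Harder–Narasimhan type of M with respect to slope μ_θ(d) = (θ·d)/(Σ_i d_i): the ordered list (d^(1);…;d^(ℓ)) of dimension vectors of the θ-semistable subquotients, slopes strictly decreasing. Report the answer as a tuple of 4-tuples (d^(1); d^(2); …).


Via rank(M_{q-1}∘⋯∘M_p): M ≅ I[1,4], I[2,4]^2.
μ_θ-semistable layers: μ^(1)=6; μ^(2)=1; μ^(3)=-19

((0, 0, 3, 3); (1, 1, 0, 0); (0, 2, 0, 0))


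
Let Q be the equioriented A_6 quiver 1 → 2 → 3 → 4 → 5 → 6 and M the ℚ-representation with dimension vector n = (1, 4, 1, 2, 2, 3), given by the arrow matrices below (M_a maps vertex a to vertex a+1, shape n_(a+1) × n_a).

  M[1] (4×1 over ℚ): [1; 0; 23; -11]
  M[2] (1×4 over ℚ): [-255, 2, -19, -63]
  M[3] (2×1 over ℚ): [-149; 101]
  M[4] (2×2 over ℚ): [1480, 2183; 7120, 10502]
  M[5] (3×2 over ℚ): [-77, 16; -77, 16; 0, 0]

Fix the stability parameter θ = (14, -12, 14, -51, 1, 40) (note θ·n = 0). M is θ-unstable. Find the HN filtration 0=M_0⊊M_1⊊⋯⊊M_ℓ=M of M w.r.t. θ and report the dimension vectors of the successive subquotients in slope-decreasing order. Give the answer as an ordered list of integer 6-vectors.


Via rank(M_{q-1}∘⋯∘M_p): M ≅ I[1,6], I[2,2]^3, I[4,4], I[5,5], I[6,6]^2.
μ_θ-semistable layers: μ^(1)=40; μ^(2)=1; μ^(3)=-35/4; μ^(4)=-12; μ^(5)=-51

((0, 0, 0, 0, 0, 3); (0, 0, 0, 0, 2, 0); (1, 1, 1, 1, 0, 0); (0, 3, 0, 0, 0, 0); (0, 0, 0, 1, 0, 0))
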